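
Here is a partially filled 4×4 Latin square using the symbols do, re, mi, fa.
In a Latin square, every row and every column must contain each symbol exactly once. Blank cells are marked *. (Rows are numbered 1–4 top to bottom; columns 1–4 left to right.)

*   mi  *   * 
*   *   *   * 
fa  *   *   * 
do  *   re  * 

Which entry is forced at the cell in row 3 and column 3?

mi

Row 1, column 1: row 1 has {mi} and column 1 has {do, fa}, leaving only re.
Row 2, column 1: row 2 has {} and column 1 has {do, re, fa}, leaving only mi.
Row 4, column 2: row 4 has {do, re} and column 2 has {mi}, leaving only fa.
Row 4, column 4: row 4 has {do, re, fa} and column 4 has {}, leaving only mi.
Row 3, column 3 is narrowed to {do, mi}.
If it were do, then row 2, column 3 would be left with no valid symbol.
So row 3, column 3 must be mi.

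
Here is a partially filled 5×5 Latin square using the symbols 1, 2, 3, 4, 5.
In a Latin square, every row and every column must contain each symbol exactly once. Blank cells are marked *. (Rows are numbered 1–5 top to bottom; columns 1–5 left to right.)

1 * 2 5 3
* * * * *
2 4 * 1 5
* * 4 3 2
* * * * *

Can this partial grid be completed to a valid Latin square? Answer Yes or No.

No

Row 1, column 2: row 1 together with column 2 already contain {1, 2, 3, 4, 5} — every symbol — so nothing can go there. The grid has no valid completion.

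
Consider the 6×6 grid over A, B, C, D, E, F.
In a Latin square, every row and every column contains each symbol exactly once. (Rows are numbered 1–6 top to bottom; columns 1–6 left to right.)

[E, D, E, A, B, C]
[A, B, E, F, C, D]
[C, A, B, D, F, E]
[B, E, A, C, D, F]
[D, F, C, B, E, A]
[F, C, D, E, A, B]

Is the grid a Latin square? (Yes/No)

Row 1 contains E twice (at columns 1 and 3), so it is not a permutation.

No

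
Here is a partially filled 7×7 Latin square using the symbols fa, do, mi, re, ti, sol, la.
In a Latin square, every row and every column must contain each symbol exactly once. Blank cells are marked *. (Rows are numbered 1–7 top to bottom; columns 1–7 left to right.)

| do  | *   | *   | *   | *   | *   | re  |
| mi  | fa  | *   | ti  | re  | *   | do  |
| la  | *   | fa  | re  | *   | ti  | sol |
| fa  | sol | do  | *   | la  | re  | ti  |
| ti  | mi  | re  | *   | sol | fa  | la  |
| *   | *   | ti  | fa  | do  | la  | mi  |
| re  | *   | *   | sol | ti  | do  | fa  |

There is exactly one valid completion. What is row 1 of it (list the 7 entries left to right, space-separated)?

do ti sol la fa mi re

Row 2, column 6: row 2 has {fa, do, mi, re, ti} and column 6 has {fa, do, re, ti, la}, leaving only sol.
Row 1, column 6: row 1 has {do, re} and column 6 has {fa, do, re, ti, sol, la}, leaving only mi.
Row 1, column 4: row 1 has {do, mi, re} and column 4 has {fa, re, ti, sol}, leaving only la.
Row 1, column 2: row 1 has {do, mi, re, la} and column 2 has {fa, mi, sol}, leaving only ti.
Row 1, column 3: row 1 has {do, mi, re, ti, la} and column 3 has {fa, do, re, ti}, leaving only sol.
Row 1, column 5: row 1 has {do, mi, re, ti, sol, la} and column 5 has {do, re, ti, sol, la}, leaving only fa.
So row 1 reads: do ti sol la fa mi re.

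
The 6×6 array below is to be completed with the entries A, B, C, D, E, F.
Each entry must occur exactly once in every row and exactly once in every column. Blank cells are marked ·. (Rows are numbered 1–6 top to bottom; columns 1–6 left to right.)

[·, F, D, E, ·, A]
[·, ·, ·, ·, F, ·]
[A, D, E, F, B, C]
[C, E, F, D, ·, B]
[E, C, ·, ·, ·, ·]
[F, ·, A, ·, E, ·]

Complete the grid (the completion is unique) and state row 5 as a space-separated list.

E C B A D F

Row 5, column 3: row 5 has {C, E} and column 3 has {A, D, E, F}, leaving only B.
Row 5, column 4: row 5 has {B, C, E} and column 4 has {D, E, F}, leaving only A.
Row 5, column 5: row 5 has {A, B, C, E} and column 5 has {B, E, F}, leaving only D.
Row 5, column 6: row 5 has {A, B, C, D, E} and column 6 has {A, B, C}, leaving only F.
So row 5 reads: E C B A D F.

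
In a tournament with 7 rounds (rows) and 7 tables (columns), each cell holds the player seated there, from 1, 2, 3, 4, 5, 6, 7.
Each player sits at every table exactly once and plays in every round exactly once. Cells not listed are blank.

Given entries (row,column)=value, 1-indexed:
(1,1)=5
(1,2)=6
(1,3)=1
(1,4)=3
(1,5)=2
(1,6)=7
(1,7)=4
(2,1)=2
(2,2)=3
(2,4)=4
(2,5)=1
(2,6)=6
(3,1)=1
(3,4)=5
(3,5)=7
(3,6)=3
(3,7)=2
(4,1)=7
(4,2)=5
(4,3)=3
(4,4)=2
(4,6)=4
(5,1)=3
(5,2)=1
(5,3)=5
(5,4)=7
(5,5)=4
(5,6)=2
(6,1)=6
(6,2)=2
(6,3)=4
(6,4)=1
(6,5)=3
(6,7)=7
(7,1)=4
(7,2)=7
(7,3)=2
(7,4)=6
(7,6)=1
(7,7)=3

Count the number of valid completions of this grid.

Round 2, table 3: eliminating its round and table leaves {7}.
Round 2, table 7: eliminating its round and table leaves {5}.
Round 3, table 2: eliminating its round and table leaves {4}.
Round 3, table 3: eliminating its round and table leaves {6}.
Round 4, table 5: eliminating its round and table leaves {6}.
Round 4, table 7: eliminating its round and table leaves {1, 6}.
Round 5, table 7: eliminating its round and table leaves {6}.
Round 6, table 6: eliminating its round and table leaves {5}.
Round 7, table 5: eliminating its round and table leaves {5}.
Only one assignment across all blanks avoids any round or table repeat, giving 1 completion.

1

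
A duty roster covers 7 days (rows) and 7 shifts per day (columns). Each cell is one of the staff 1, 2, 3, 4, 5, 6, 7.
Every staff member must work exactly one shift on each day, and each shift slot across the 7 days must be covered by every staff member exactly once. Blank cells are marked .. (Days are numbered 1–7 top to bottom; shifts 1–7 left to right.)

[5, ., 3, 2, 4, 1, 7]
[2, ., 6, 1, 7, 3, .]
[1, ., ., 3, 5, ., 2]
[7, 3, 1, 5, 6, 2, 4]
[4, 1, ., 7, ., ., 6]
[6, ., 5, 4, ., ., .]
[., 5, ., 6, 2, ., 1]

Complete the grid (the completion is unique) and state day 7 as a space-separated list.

Day 7, shift 1: day 7 has {1, 2, 5, 6} and shift 1 has {1, 2, 4, 5, 6, 7}, leaving only 3.
Day 1, shift 2: day 1 has {1, 2, 3, 4, 5, 7} and shift 2 has {1, 3, 5}, leaving only 6.
Day 2, shift 2: day 2 has {1, 2, 3, 6, 7} and shift 2 has {1, 3, 5, 6}, leaving only 4.
Day 2, shift 7: day 2 has {1, 2, 3, 4, 6, 7} and shift 7 has {1, 2, 4, 6, 7}, leaving only 5.
Day 3, shift 2: day 3 has {1, 2, 3, 5} and shift 2 has {1, 3, 4, 5, 6}, leaving only 7.
Day 3, shift 3: day 3 has {1, 2, 3, 5, 7} and shift 3 has {1, 3, 5, 6}, leaving only 4.
Day 7, shift 3: day 7 has {1, 2, 3, 5, 6} and shift 3 has {1, 3, 4, 5, 6}, leaving only 7.
Day 7, shift 6: day 7 has {1, 2, 3, 5, 6, 7} and shift 6 has {1, 2, 3}, leaving only 4.
So day 7 reads: 3 5 7 6 2 4 1.

3 5 7 6 2 4 1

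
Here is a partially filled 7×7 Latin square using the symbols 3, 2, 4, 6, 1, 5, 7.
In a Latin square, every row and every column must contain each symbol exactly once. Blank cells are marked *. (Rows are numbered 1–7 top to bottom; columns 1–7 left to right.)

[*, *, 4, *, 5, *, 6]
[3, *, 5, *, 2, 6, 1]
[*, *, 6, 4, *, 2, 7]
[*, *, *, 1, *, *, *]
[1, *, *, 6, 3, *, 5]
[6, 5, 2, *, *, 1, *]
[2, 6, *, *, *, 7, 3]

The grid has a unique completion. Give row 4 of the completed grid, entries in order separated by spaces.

Row 1, column 1: row 1 has {4, 6, 5} and column 1 has {3, 2, 6, 1}, leaving only 7.
Row 1, column 6: row 1 has {4, 6, 5, 7} and column 6 has {2, 6, 1, 7}, leaving only 3.
Row 1, column 4: row 1 has {3, 4, 6, 5, 7} and column 4 has {4, 6, 1}, leaving only 2.
Row 1, column 2: row 1 has {3, 2, 4, 6, 5, 7} and column 2 has {6, 5}, leaving only 1.
Row 2, column 4: row 2 has {3, 2, 6, 1, 5} and column 4 has {2, 4, 6, 1}, leaving only 7.
Row 2, column 2: row 2 has {3, 2, 6, 1, 5, 7} and column 2 has {6, 1, 5}, leaving only 4.
Row 3, column 1: row 3 has {2, 4, 6, 7} and column 1 has {3, 2, 6, 1, 7}, leaving only 5.
Row 4, column 1: row 4 has {1} and column 1 has {3, 2, 6, 1, 5, 7}, leaving only 4.
Row 4, column 6: row 4 has {4, 1} and column 6 has {3, 2, 6, 1, 7}, leaving only 5.
Row 4, column 7: row 4 has {4, 1, 5} and column 7 has {3, 6, 1, 5, 7}, leaving only 2.
Row 3, column 2: row 3 has {2, 4, 6, 5, 7} and column 2 has {4, 6, 1, 5}, leaving only 3.
Row 4, column 2: row 4 has {2, 4, 1, 5} and column 2 has {3, 4, 6, 1, 5}, leaving only 7.
Row 4, column 3: row 4 has {2, 4, 1, 5, 7} and column 3 has {2, 4, 6, 5}, leaving only 3.
Row 4, column 5: row 4 has {3, 2, 4, 1, 5, 7} and column 5 has {3, 2, 5}, leaving only 6.
So row 4 reads: 4 7 3 1 6 5 2.

4 7 3 1 6 5 2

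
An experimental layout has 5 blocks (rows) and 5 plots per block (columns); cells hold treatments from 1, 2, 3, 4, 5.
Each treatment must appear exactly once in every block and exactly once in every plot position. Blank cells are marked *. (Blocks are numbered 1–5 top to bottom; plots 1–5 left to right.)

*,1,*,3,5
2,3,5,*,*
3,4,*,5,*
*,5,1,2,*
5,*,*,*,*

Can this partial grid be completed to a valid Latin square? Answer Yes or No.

Block 1, plot 1: block 1 has {1, 3, 5} and plot 1 has {2, 3, 5}, so it must be 4.
Now block 4, plot 1: block 4 together with plot 1 already contain {1, 2, 3, 4, 5} — every symbol — so nothing can go there. The grid has no valid completion.

No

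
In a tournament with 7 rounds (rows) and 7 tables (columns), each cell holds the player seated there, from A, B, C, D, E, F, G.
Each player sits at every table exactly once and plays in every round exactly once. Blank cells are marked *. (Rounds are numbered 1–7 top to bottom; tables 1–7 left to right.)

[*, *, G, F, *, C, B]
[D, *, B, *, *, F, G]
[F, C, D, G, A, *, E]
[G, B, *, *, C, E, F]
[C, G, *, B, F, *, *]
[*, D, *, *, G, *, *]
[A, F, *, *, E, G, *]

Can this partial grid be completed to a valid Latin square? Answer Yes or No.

No

Round 2, table 5: round 2 together with table 5 already contain {A, B, C, D, E, F, G} — every symbol — so nothing can go there. The grid has no valid completion.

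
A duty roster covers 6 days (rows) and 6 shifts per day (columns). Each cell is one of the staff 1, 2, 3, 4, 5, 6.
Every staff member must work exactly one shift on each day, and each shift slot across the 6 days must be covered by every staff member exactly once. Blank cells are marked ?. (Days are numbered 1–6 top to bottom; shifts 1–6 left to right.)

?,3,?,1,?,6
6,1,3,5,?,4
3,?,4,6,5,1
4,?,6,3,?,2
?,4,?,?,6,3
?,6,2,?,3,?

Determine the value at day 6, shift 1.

1

Day 1, shift 3: day 1 has {1, 3, 6} and shift 3 has {2, 3, 4, 6}, leaving only 5.
Day 1, shift 1: day 1 has {1, 3, 5, 6} and shift 1 has {3, 4, 6}, leaving only 2.
Day 1, shift 5: day 1 has {1, 2, 3, 5, 6} and shift 5 has {3, 5, 6}, leaving only 4.
Day 2, shift 5: day 2 has {1, 3, 4, 5, 6} and shift 5 has {3, 4, 5, 6}, leaving only 2.
Day 3, shift 2: day 3 has {1, 3, 4, 5, 6} and shift 2 has {1, 3, 4, 6}, leaving only 2.
Day 4, shift 2: day 4 has {2, 3, 4, 6} and shift 2 has {1, 2, 3, 4, 6}, leaving only 5.
Day 4, shift 5: day 4 has {2, 3, 4, 5, 6} and shift 5 has {2, 3, 4, 5, 6}, leaving only 1.
Day 5, shift 3: day 5 has {3, 4, 6} and shift 3 has {2, 3, 4, 5, 6}, leaving only 1.
Day 5, shift 1: day 5 has {1, 3, 4, 6} and shift 1 has {2, 3, 4, 6}, leaving only 5.
Day 6 already has {2, 3, 6} and shift 1 already has {2, 3, 4, 5, 6}, so day 6, shift 1 must be 1.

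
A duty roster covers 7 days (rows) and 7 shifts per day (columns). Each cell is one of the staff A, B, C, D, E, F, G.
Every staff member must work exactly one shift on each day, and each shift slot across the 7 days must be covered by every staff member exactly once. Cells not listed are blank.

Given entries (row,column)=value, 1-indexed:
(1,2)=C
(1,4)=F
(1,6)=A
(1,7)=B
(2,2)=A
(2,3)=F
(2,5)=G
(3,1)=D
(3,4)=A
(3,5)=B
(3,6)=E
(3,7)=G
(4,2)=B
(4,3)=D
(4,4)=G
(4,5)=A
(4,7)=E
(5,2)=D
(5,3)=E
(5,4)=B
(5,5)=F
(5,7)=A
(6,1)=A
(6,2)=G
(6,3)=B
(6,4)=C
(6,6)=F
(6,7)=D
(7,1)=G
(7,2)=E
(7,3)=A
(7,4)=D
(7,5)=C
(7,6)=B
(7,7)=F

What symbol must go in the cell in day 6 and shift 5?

E

Day 6 already has {A, B, C, D, F, G} and shift 5 already has {A, B, C, F, G}, so day 6, shift 5 must be E.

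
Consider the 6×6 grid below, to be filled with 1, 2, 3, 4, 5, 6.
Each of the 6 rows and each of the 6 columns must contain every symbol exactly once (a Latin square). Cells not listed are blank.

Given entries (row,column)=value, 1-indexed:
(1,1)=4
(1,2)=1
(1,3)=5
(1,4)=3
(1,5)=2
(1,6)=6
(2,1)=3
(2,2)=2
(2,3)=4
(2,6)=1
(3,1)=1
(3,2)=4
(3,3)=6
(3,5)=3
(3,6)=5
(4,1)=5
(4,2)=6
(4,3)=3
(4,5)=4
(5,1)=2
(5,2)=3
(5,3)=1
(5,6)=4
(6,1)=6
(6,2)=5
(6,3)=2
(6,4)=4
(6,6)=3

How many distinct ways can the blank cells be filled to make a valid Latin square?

2

Row 2, column 4: eliminating its row and column leaves {5, 6}.
Row 2, column 5: eliminating its row and column leaves {5, 6}.
Row 3, column 4: eliminating its row and column leaves {2}.
Row 4, column 4: eliminating its row and column leaves {1, 2}.
Row 4, column 6: eliminating its row and column leaves {2}.
Row 5, column 4: eliminating its row and column leaves {5, 6}.
Row 5, column 5: eliminating its row and column leaves {5, 6}.
Row 6, column 5: eliminating its row and column leaves {1}.
Enumerating the assignments across these blanks that avoid any row or column repeat gives 2 completions.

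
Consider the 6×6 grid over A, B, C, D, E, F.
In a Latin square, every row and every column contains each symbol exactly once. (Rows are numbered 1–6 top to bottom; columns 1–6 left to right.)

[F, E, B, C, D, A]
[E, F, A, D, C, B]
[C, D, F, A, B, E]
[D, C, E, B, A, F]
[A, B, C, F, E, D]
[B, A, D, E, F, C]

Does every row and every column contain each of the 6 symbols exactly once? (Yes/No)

Yes

Each row is a permutation of the 6 symbols, and so is each column.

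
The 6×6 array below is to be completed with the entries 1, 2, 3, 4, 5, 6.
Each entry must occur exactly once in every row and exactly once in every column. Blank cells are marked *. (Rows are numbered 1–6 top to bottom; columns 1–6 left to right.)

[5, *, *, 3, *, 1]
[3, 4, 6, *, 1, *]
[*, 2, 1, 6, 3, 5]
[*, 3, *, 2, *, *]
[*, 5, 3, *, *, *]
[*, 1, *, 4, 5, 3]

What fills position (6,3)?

2

Row 6 already has {1, 3, 4, 5} and column 3 already has {1, 3, 6}, so row 6, column 3 must be 2.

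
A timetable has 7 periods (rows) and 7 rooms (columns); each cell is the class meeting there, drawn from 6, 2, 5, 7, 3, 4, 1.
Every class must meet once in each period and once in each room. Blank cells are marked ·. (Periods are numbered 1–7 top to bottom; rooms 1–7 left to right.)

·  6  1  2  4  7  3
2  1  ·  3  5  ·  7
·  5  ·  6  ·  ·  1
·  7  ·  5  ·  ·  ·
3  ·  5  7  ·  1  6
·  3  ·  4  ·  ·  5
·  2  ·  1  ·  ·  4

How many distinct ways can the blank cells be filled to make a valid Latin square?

Period 1, room 1: eliminating its period and room leaves {5}.
Period 2, room 3: eliminating its period and room leaves {6, 4}.
Period 2, room 6: eliminating its period and room leaves {6, 4}.
Period 3, room 1: eliminating its period and room leaves {7, 4}.
Period 3, room 3: eliminating its period and room leaves {2, 7, 3, 4}.
Period 3, room 5: eliminating its period and room leaves {2, 7, 3}.
Period 3, room 6: eliminating its period and room leaves {2, 3, 4}.
Period 4, room 1: eliminating its period and room leaves {6, 4, 1}.
Period 4, room 3: eliminating its period and room leaves {6, 2, 3, 4}.
Period 4, room 5: eliminating its period and room leaves {6, 2, 3, 1}.
Period 4, room 6: eliminating its period and room leaves {6, 2, 3, 4}.
Period 4, room 7: eliminating its period and room leaves {2}.
Period 5, room 2: eliminating its period and room leaves {4}.
Period 5, room 5: eliminating its period and room leaves {2}.
Period 6, room 1: eliminating its period and room leaves {6, 7, 1}.
Period 6, room 3: eliminating its period and room leaves {6, 2, 7}.
Period 6, room 5: eliminating its period and room leaves {6, 2, 7, 1}.
Period 6, room 6: eliminating its period and room leaves {6, 2}.
Period 7, room 1: eliminating its period and room leaves {6, 5, 7}.
Period 7, room 3: eliminating its period and room leaves {6, 7, 3}.
Period 7, room 5: eliminating its period and room leaves {6, 7, 3}.
Period 7, room 6: eliminating its period and room leaves {6, 5, 3}.
Enumerating the assignments across these blanks that avoid any period or room repeat gives 9 completions.

9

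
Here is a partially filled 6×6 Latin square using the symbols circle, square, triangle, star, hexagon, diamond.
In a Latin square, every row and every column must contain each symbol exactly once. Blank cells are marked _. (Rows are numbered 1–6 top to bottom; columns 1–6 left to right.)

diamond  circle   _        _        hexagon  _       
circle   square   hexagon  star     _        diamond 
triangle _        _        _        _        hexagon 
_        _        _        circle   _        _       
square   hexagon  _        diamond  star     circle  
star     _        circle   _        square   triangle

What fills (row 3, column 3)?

diamond

Row 2, column 5: row 2 has {circle, square, star, hexagon, diamond} and column 5 has {square, star, hexagon}, leaving only triangle.
Row 3, column 4: row 3 has {triangle, hexagon} and column 4 has {circle, star, diamond}, leaving only square.
Row 1, column 4: row 1 has {circle, hexagon, diamond} and column 4 has {circle, square, star, diamond}, leaving only triangle.
Row 4, column 1: row 4 has {circle} and column 1 has {circle, square, triangle, star, diamond}, leaving only hexagon.
Row 4, column 5: row 4 has {circle, hexagon} and column 5 has {square, triangle, star, hexagon}, leaving only diamond.
Row 3, column 5: row 3 has {square, triangle, hexagon} and column 5 has {square, triangle, star, hexagon, diamond}, leaving only circle.
Row 5, column 3: row 5 has {circle, square, star, hexagon, diamond} and column 3 has {circle, hexagon}, leaving only triangle.
Row 6, column 2: row 6 has {circle, square, triangle, star} and column 2 has {circle, square, hexagon}, leaving only diamond.
Row 3, column 2: row 3 has {circle, square, triangle, hexagon} and column 2 has {circle, square, hexagon, diamond}, leaving only star.
Row 3 already has {circle, square, triangle, star, hexagon} and column 3 already has {circle, triangle, hexagon}, so row 3, column 3 must be diamond.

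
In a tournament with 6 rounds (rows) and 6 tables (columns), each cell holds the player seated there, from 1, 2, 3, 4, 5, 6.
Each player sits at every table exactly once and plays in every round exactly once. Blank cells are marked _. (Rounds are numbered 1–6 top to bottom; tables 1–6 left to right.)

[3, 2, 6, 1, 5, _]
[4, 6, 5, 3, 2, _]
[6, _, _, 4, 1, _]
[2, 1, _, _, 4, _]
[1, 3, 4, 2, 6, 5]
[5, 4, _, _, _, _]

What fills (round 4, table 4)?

Round 1, table 6: round 1 has {1, 2, 3, 5, 6} and table 6 has {5}, leaving only 4.
Round 2, table 6: round 2 has {2, 3, 4, 5, 6} and table 6 has {4, 5}, leaving only 1.
Round 3, table 2: round 3 has {1, 4, 6} and table 2 has {1, 2, 3, 4, 6}, leaving only 5.
Round 4, table 3: round 4 has {1, 2, 4} and table 3 has {4, 5, 6}, leaving only 3.
Round 3, table 3: round 3 has {1, 4, 5, 6} and table 3 has {3, 4, 5, 6}, leaving only 2.
Round 3, table 6: round 3 has {1, 2, 4, 5, 6} and table 6 has {1, 4, 5}, leaving only 3.
Round 4, table 6: round 4 has {1, 2, 3, 4} and table 6 has {1, 3, 4, 5}, leaving only 6.
Round 4 already has {1, 2, 3, 4, 6} and table 4 already has {1, 2, 3, 4}, so round 4, table 4 must be 5.

5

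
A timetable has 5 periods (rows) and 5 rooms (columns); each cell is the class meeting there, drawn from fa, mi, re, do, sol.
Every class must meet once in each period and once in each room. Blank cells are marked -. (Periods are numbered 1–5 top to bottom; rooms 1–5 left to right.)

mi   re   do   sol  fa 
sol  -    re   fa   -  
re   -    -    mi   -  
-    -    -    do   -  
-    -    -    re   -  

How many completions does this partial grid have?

Period 2, room 2: eliminating its period and room leaves {mi, do}.
Period 2, room 5: eliminating its period and room leaves {mi, do}.
Period 3, room 2: eliminating its period and room leaves {fa, do, sol}.
Period 3, room 3: eliminating its period and room leaves {fa, sol}.
Period 3, room 5: eliminating its period and room leaves {do, sol}.
Period 4, room 1: eliminating its period and room leaves {fa}.
Period 4, room 2: eliminating its period and room leaves {fa, mi, sol}.
Period 4, room 3: eliminating its period and room leaves {fa, mi, sol}.
Period 4, room 5: eliminating its period and room leaves {mi, re, sol}.
Period 5, room 1: eliminating its period and room leaves {fa, do}.
Period 5, room 2: eliminating its period and room leaves {fa, mi, do, sol}.
Period 5, room 3: eliminating its period and room leaves {fa, mi, sol}.
Period 5, room 5: eliminating its period and room leaves {mi, do, sol}.
Enumerating the assignments across these blanks that avoid any period or room repeat gives 3 completions.

3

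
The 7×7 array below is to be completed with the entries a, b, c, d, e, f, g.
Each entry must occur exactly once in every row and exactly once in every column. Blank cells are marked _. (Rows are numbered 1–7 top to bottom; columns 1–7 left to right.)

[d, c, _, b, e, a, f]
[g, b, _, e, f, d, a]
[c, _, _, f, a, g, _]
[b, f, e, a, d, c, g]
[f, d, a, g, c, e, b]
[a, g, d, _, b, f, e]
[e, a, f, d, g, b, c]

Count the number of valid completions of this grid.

Row 1, column 3: eliminating its row and column leaves {g}.
Row 2, column 3: eliminating its row and column leaves {c}.
Row 3, column 2: eliminating its row and column leaves {e}.
Row 3, column 3: eliminating its row and column leaves {b}.
Row 3, column 7: eliminating its row and column leaves {d}.
Row 6, column 4: eliminating its row and column leaves {c}.
Only one assignment across all blanks avoids any row or column repeat, giving 1 completion.

1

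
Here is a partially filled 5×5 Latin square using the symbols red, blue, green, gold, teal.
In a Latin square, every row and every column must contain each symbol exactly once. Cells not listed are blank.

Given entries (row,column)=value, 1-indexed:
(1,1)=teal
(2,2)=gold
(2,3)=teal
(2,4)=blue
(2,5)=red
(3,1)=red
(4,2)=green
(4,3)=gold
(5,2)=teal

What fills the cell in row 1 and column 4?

Row 2, column 1: row 2 has {red, blue, gold, teal} and column 1 has {red, teal}, leaving only green.
Row 3, column 2: row 3 has {red} and column 2 has {green, gold, teal}, leaving only blue.
Row 1, column 2: row 1 has {teal} and column 2 has {blue, green, gold, teal}, leaving only red.
Row 3, column 3: row 3 has {red, blue} and column 3 has {gold, teal}, leaving only green.
Row 1, column 3: row 1 has {red, teal} and column 3 has {green, gold, teal}, leaving only blue.
Row 4, column 1: row 4 has {green, gold} and column 1 has {red, green, teal}, leaving only blue.
Row 4, column 5: row 4 has {blue, green, gold} and column 5 has {red}, leaving only teal.
Row 3, column 5: row 3 has {red, blue, green} and column 5 has {red, teal}, leaving only gold.
Row 1, column 5: row 1 has {red, blue, teal} and column 5 has {red, gold, teal}, leaving only green.
Row 1 already has {red, blue, green, teal} and column 4 already has {blue}, so row 1, column 4 must be gold.

gold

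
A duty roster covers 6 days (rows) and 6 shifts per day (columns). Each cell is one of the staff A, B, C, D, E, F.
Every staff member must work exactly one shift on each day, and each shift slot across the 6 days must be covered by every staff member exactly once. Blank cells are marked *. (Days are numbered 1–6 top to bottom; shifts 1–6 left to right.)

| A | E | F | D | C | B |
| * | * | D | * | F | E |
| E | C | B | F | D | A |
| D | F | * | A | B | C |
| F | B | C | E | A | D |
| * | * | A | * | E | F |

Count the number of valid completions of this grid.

2

Day 2, shift 1: eliminating its day and shift leaves {B, C}.
Day 2, shift 2: eliminating its day and shift leaves {A}.
Day 2, shift 4: eliminating its day and shift leaves {B, C}.
Day 4, shift 3: eliminating its day and shift leaves {E}.
Day 6, shift 1: eliminating its day and shift leaves {B, C}.
Day 6, shift 2: eliminating its day and shift leaves {D}.
Day 6, shift 4: eliminating its day and shift leaves {B, C}.
Enumerating the assignments across these blanks that avoid any day or shift repeat gives 2 completions.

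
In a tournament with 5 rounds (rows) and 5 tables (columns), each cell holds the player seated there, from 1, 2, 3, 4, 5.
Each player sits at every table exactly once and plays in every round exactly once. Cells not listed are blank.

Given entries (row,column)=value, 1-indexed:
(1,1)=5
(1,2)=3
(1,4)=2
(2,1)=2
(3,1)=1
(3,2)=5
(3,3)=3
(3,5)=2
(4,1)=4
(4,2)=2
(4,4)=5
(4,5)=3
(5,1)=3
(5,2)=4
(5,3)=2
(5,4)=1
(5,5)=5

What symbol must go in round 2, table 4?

3

Round 2, table 2: round 2 has {2} and table 2 has {2, 3, 4, 5}, leaving only 1.
Round 2, table 5: round 2 has {1, 2} and table 5 has {2, 3, 5}, leaving only 4.
Round 2 already has {1, 2, 4} and table 4 already has {1, 2, 5}, so round 2, table 4 must be 3.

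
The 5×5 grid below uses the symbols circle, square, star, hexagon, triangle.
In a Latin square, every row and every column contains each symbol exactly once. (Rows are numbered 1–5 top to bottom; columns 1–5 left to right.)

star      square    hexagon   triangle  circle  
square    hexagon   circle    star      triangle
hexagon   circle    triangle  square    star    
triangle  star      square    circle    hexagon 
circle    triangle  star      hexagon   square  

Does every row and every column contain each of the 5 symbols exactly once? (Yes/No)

Each row is a permutation of the 5 symbols, and so is each column.

Yes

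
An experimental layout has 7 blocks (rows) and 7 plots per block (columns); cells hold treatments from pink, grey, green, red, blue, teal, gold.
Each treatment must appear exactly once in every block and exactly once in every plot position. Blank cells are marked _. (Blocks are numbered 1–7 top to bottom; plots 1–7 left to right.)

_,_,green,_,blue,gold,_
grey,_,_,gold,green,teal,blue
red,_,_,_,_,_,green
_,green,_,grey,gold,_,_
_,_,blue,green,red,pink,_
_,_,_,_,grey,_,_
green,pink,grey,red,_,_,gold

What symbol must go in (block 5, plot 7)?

Block 2, plot 2: block 2 has {grey, green, blue, teal, gold} and plot 2 has {pink, green}, leaving only red.
Block 2, plot 3: block 2 has {grey, green, red, blue, teal, gold} and plot 3 has {grey, green, blue}, leaving only pink.
Block 7, plot 5: block 7 has {pink, grey, green, red, gold} and plot 5 has {grey, green, red, blue, gold}, leaving only teal.
Block 3, plot 5: block 3 has {green, red} and plot 5 has {grey, green, red, blue, teal, gold}, leaving only pink.
Block 7, plot 6: block 7 has {pink, grey, green, red, teal, gold} and plot 6 has {pink, teal, gold}, leaving only blue.
Block 3, plot 6: block 3 has {pink, green, red} and plot 6 has {pink, blue, teal, gold}, leaving only grey.
Block 4, plot 6: block 4 has {grey, green, gold} and plot 6 has {pink, grey, blue, teal, gold}, leaving only red.
Block 4, plot 3: block 4 has {grey, green, red, gold} and plot 3 has {pink, grey, green, blue}, leaving only teal.
Block 3, plot 3: block 3 has {pink, grey, green, red} and plot 3 has {pink, grey, green, blue, teal}, leaving only gold.
Block 4, plot 7: block 4 has {grey, green, red, teal, gold} and plot 7 has {green, blue, gold}, leaving only pink.
Block 4, plot 1: block 4 has {pink, grey, green, red, teal, gold} and plot 1 has {grey, green, red}, leaving only blue.
Block 6, plot 3: block 6 has {grey} and plot 3 has {pink, grey, green, blue, teal, gold}, leaving only red.
Block 6, plot 6: block 6 has {grey, red} and plot 6 has {pink, grey, red, blue, teal, gold}, leaving only green.
Block 6, plot 7: block 6 has {grey, green, red} and plot 7 has {pink, green, blue, gold}, leaving only teal.
Block 5 already has {pink, green, red, blue} and plot 7 already has {pink, green, blue, teal, gold}, so block 5, plot 7 must be grey.

grey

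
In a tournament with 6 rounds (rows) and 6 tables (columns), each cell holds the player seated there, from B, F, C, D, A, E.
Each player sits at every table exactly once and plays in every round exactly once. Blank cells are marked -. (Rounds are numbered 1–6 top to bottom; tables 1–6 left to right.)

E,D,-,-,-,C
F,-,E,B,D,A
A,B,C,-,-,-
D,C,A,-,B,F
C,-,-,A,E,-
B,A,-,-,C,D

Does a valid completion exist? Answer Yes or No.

Round 2, table 2: round 2 together with table 2 already contain {B, F, C, D, A, E} — every symbol — so nothing can go there. The grid has no valid completion.

No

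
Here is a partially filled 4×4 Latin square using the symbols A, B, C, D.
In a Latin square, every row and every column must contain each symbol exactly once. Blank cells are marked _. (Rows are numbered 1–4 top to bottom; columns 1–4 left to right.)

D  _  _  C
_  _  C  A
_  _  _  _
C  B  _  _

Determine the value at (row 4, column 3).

A

Row 1, column 2: row 1 has {C, D} and column 2 has {B}, leaving only A.
Row 1, column 3: row 1 has {A, C, D} and column 3 has {C}, leaving only B.
Row 2, column 1: row 2 has {A, C} and column 1 has {C, D}, leaving only B.
Row 2, column 2: row 2 has {A, B, C} and column 2 has {A, B}, leaving only D.
Row 3, column 1: row 3 has {} and column 1 has {B, C, D}, leaving only A.
Row 3, column 2: row 3 has {A} and column 2 has {A, B, D}, leaving only C.
Row 3, column 3: row 3 has {A, C} and column 3 has {B, C}, leaving only D.
Row 4 already has {B, C} and column 3 already has {B, C, D}, so row 4, column 3 must be A.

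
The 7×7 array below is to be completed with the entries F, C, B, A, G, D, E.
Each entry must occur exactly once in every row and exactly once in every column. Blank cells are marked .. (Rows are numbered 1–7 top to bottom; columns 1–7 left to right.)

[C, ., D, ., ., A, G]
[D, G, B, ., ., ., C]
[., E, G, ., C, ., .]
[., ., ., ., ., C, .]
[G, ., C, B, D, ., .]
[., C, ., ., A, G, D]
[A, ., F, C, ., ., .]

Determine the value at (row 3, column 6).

B

Row 6, column 3: row 6 has {C, A, G, D} and column 3 has {F, C, B, G, D}, leaving only E.
Row 4, column 3: row 4 has {C} and column 3 has {F, C, B, G, D, E}, leaving only A.
Row 6, column 4: row 6 has {C, A, G, D, E} and column 4 has {C, B}, leaving only F.
Row 1, column 4: row 1 has {C, A, G, D} and column 4 has {F, C, B}, leaving only E.
Row 2, column 4: row 2 has {C, B, G, D} and column 4 has {F, C, B, E}, leaving only A.
Row 3, column 4: row 3 has {C, G, E} and column 4 has {F, C, B, A, E}, leaving only D.
Row 4, column 4: row 4 has {C, A} and column 4 has {F, C, B, A, D, E}, leaving only G.
Row 6, column 1: row 6 has {F, C, A, G, D, E} and column 1 has {C, A, G, D}, leaving only B.
Row 3, column 1: row 3 has {C, G, D, E} and column 1 has {C, B, A, G, D}, leaving only F.
Row 3 already has {F, C, G, D, E} and column 6 already has {C, A, G}, so row 3, column 6 must be B.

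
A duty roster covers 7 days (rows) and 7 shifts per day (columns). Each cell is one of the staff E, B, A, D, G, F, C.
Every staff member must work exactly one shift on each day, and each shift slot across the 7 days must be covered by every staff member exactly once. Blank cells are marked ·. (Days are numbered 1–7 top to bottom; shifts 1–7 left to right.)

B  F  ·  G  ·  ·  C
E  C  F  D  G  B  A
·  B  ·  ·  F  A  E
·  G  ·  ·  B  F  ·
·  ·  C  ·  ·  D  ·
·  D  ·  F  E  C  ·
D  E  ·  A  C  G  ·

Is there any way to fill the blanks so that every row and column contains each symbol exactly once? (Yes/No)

Day 1, shift 6: day 1 has {B, G, F, C} and shift 6 has {B, A, D, G, F, C}, so it must be E.
Day 3, shift 4: day 3 has {E, B, A, F} and shift 4 has {A, D, G, F}, so it must be C.
Day 3, shift 1: day 3 has {E, B, A, F, C} and shift 1 has {E, B, D}, so it must be G.
Day 3, shift 3: day 3 has {E, B, A, G, F, C} and shift 3 has {F, C}, so it must be D.
Day 1, shift 3: day 1 has {E, B, G, F, C} and shift 3 has {D, F, C}, so it must be A.
Day 1, shift 5: day 1 has {E, B, A, G, F, C} and shift 5 has {E, B, G, F, C}, so it must be D.
Day 4, shift 3: day 4 has {B, G, F} and shift 3 has {A, D, F, C}, so it must be E.
Now day 4, shift 4: day 4 together with shift 4 already contain {E, B, A, D, G, F, C} — every symbol — so nothing can go there. The grid has no valid completion.

No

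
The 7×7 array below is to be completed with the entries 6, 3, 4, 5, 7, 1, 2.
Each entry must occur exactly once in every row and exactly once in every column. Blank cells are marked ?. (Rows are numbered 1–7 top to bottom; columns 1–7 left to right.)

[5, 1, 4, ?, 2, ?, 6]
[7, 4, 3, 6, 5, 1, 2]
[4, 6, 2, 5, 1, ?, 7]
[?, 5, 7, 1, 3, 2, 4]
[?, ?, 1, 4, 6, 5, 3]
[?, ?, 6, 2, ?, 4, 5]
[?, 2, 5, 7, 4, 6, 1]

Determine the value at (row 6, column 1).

Row 1, column 4: row 1 has {6, 4, 5, 1, 2} and column 4 has {6, 4, 5, 7, 1, 2}, leaving only 3.
Row 1, column 6: row 1 has {6, 3, 4, 5, 1, 2} and column 6 has {6, 4, 5, 1, 2}, leaving only 7.
Row 3, column 6: row 3 has {6, 4, 5, 7, 1, 2} and column 6 has {6, 4, 5, 7, 1, 2}, leaving only 3.
Row 4, column 1: row 4 has {3, 4, 5, 7, 1, 2} and column 1 has {4, 5, 7}, leaving only 6.
Row 5, column 1: row 5 has {6, 3, 4, 5, 1} and column 1 has {6, 4, 5, 7}, leaving only 2.
Row 5, column 2: row 5 has {6, 3, 4, 5, 1, 2} and column 2 has {6, 4, 5, 1, 2}, leaving only 7.
Row 6, column 2: row 6 has {6, 4, 5, 2} and column 2 has {6, 4, 5, 7, 1, 2}, leaving only 3.
Row 6 already has {6, 3, 4, 5, 2} and column 1 already has {6, 4, 5, 7, 2}, so row 6, column 1 must be 1.

1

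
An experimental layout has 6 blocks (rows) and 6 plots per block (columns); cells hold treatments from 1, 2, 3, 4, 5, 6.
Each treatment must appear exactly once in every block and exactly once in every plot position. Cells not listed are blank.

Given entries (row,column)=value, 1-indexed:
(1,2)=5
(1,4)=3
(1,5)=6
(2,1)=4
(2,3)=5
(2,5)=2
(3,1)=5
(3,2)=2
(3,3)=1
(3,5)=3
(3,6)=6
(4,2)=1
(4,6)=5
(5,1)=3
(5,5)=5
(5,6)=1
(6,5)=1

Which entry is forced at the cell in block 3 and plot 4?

4

Block 3 already has {1, 2, 3, 5, 6} and plot 4 already has {3}, so block 3, plot 4 must be 4.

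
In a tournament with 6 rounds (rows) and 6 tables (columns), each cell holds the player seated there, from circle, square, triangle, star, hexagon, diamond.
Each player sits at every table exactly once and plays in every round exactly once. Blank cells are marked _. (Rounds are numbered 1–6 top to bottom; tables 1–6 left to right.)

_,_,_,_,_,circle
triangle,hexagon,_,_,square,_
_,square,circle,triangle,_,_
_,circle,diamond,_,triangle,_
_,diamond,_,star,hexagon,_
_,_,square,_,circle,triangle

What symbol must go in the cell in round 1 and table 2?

triangle

Round 2, table 3: round 2 has {square, triangle, hexagon} and table 3 has {circle, square, diamond}, leaving only star.
Round 2, table 6: round 2 has {square, triangle, star, hexagon} and table 6 has {circle, triangle}, leaving only diamond.
Round 2, table 4: round 2 has {square, triangle, star, hexagon, diamond} and table 4 has {triangle, star}, leaving only circle.
Round 5, table 3: round 5 has {star, hexagon, diamond} and table 3 has {circle, square, star, diamond}, leaving only triangle.
Round 1, table 3: round 1 has {circle} and table 3 has {circle, square, triangle, star, diamond}, leaving only hexagon.
Round 5, table 6: round 5 has {triangle, star, hexagon, diamond} and table 6 has {circle, triangle, diamond}, leaving only square.
Round 5, table 1: round 5 has {square, triangle, star, hexagon, diamond} and table 1 has {triangle}, leaving only circle.
Round 6, table 2: round 6 has {circle, square, triangle} and table 2 has {circle, square, hexagon, diamond}, leaving only star.
Round 1 already has {circle, hexagon} and table 2 already has {circle, square, star, hexagon, diamond}, so round 1, table 2 must be triangle.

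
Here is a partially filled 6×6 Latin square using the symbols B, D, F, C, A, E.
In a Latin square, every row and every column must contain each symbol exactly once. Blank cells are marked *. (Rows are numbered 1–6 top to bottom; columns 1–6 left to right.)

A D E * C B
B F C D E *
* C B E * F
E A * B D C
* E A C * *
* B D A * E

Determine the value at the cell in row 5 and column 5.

B

Row 1, column 4: row 1 has {B, D, C, A, E} and column 4 has {B, D, C, A, E}, leaving only F.
Row 2, column 6: row 2 has {B, D, F, C, E} and column 6 has {B, F, C, E}, leaving only A.
Row 3, column 1: row 3 has {B, F, C, E} and column 1 has {B, A, E}, leaving only D.
Row 3, column 5: row 3 has {B, D, F, C, E} and column 5 has {D, C, E}, leaving only A.
Row 4, column 3: row 4 has {B, D, C, A, E} and column 3 has {B, D, C, A, E}, leaving only F.
Row 5, column 1: row 5 has {C, A, E} and column 1 has {B, D, A, E}, leaving only F.
Row 5 already has {F, C, A, E} and column 5 already has {D, C, A, E}, so row 5, column 5 must be B.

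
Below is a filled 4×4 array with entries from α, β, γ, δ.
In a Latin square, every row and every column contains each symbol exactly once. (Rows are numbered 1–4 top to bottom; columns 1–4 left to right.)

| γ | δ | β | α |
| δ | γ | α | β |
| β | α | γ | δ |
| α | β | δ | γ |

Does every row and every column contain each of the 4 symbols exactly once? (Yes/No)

Each row is a permutation of the 4 symbols, and so is each column.

Yes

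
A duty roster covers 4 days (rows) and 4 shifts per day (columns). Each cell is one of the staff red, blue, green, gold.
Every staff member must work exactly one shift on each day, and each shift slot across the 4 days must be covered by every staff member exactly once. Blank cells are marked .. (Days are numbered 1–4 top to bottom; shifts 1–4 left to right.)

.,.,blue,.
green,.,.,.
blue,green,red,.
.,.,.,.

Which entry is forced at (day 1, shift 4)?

Day 2, shift 3: day 2 has {green} and shift 3 has {red, blue}, leaving only gold.
Day 3, shift 4: day 3 has {red, blue, green} and shift 4 has {}, leaving only gold.
Day 4, shift 3: day 4 has {} and shift 3 has {red, blue, gold}, leaving only green.
Day 1, shift 4 is narrowed to {red, green}.
If it were red, then day 1, shift 2 would be left with no valid symbol.
So day 1, shift 4 must be green.

green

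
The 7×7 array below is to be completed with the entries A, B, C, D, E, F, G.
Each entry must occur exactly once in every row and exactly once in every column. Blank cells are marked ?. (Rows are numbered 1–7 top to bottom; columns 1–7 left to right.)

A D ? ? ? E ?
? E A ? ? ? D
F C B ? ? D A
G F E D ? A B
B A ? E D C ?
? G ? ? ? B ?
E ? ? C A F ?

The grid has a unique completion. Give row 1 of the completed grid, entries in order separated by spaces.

A D F B G E C

Row 2, column 1: row 2 has {A, D, E} and column 1 has {A, B, E, F, G}, leaving only C.
Row 2, column 6: row 2 has {A, C, D, E} and column 6 has {A, B, C, D, E, F}, leaving only G.
Row 3, column 4: row 3 has {A, B, C, D, F} and column 4 has {C, D, E}, leaving only G.
Row 3, column 5: row 3 has {A, B, C, D, F, G} and column 5 has {A, D}, leaving only E.
Row 4, column 5: row 4 has {A, B, D, E, F, G} and column 5 has {A, D, E}, leaving only C.
Row 6, column 1: row 6 has {B, G} and column 1 has {A, B, C, E, F, G}, leaving only D.
Row 6, column 5: row 6 has {B, D, G} and column 5 has {A, C, D, E}, leaving only F.
Row 2, column 5: row 2 has {A, C, D, E, G} and column 5 has {A, C, D, E, F}, leaving only B.
Row 1, column 5: row 1 has {A, D, E} and column 5 has {A, B, C, D, E, F}, leaving only G.
Row 2, column 4: row 2 has {A, B, C, D, E, G} and column 4 has {C, D, E, G}, leaving only F.
Row 1, column 4: row 1 has {A, D, E, G} and column 4 has {C, D, E, F, G}, leaving only B.
Row 6, column 3: row 6 has {B, D, F, G} and column 3 has {A, B, E}, leaving only C.
Row 1, column 3: row 1 has {A, B, D, E, G} and column 3 has {A, B, C, E}, leaving only F.
Row 1, column 7: row 1 has {A, B, D, E, F, G} and column 7 has {A, B, D}, leaving only C.
So row 1 reads: A D F B G E C.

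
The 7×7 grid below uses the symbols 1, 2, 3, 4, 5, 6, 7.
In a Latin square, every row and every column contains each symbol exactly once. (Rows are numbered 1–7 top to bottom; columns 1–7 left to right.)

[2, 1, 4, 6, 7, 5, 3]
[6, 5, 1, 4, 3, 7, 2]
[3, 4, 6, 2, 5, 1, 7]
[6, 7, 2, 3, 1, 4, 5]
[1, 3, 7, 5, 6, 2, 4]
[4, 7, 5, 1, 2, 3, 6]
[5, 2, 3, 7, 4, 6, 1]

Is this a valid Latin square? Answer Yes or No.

No

Every row is a permutation, but column 2 contains 7 twice (at rows 4 and 6).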